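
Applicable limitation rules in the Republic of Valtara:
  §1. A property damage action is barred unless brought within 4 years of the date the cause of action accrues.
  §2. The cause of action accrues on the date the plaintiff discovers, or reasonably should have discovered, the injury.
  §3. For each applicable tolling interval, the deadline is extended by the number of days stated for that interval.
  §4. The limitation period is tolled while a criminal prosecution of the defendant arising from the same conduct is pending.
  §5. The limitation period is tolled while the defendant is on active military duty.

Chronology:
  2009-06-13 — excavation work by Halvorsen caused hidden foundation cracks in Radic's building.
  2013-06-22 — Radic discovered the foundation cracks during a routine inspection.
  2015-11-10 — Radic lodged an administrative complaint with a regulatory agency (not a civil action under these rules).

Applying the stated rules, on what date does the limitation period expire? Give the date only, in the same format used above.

2017-06-22

The claim did not accrue until Radic discovered the injury on 2013-06-22; the 2009-06-13 act date does not start the clock under the stated rule.
Adding the 4 years base period to 2013-06-22 gives a deadline of 2017-06-22, before any tolling.
None of the other events listed affects the running of the period under the stated rules.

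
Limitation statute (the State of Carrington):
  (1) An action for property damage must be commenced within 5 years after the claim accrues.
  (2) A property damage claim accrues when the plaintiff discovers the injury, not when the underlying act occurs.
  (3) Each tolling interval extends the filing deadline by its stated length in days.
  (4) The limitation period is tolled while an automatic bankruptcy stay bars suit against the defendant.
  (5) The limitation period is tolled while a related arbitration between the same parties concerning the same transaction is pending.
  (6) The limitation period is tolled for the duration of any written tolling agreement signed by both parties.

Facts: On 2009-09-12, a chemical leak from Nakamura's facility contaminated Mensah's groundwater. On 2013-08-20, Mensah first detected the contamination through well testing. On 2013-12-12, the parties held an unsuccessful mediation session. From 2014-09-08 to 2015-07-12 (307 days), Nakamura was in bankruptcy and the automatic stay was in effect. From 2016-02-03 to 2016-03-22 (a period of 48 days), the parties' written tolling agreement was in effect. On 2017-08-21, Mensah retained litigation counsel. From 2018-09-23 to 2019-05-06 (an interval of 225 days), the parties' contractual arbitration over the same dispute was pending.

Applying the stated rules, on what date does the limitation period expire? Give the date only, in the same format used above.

The claim did not accrue until Mensah discovered the injury on 2013-08-20; the 2009-09-12 act date does not start the clock under the stated rule.
Adding the 5 years base period to 2013-08-20 gives a deadline of 2018-08-20, before any tolling.
Because the automatic bankruptcy stay ran from 2014-09-08 to 2015-07-12, the deadline is extended by 307 days to 2019-06-23.
The period was tolled for 48 days by the written tolling agreement (2016-02-03 to 2016-03-22), pushing the deadline to 2019-08-10.
Because the pending related arbitration ran from 2018-09-23 to 2019-05-06, the deadline is extended by 225 days to 2020-03-22.
The other events in the timeline have no effect on the limitation period under the stated rules.

2020-03-22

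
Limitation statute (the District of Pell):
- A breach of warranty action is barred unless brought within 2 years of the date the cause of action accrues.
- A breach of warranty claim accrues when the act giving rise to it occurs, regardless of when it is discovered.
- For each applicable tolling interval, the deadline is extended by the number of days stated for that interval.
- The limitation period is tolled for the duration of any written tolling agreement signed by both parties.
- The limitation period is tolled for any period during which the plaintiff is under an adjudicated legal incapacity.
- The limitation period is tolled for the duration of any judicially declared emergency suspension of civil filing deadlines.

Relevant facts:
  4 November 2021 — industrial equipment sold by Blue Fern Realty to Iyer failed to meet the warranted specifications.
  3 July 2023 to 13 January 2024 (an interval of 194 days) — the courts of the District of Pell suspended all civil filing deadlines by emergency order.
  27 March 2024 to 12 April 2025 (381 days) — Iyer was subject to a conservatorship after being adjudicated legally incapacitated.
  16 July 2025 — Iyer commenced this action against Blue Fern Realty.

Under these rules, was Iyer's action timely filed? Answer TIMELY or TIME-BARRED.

TIME-BARRED

The cause of action accrued on 4 November 2021, the date of the act.
The untolled deadline — 2 years after 4 November 2021 — is 4 November 2023.
The emergency suspension of filing deadlines from 3 July 2023 to 13 January 2024 tolled the period for 194 days, extending the deadline to 16 May 2024.
The period was tolled for 381 days by the plaintiff's legal incapacity (27 March 2024 to 12 April 2025), pushing the deadline to 1 June 2025.
The 16 July 2025 filing falls after the 1 June 2025 deadline; the claim is time-barred.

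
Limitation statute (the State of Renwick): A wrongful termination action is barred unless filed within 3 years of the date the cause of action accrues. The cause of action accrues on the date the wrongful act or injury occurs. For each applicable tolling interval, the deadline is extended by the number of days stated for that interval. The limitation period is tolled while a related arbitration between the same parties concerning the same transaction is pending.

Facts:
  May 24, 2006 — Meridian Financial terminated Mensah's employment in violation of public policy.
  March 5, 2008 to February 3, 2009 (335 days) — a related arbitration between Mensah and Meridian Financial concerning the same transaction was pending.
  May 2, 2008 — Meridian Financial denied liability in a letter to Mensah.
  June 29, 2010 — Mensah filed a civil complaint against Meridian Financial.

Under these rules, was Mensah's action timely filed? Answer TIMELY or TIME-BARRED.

TIME-BARRED

The claim accrued on May 24, 2006, when the wrongful act occurred.
The untolled deadline — 3 years after May 24, 2006 — is May 24, 2009.
The pending related arbitration from March 5, 2008 to February 3, 2009 tolled the period for 335 days, extending the deadline to April 24, 2010.
The other events in the timeline have no effect on the limitation period under the stated rules.
Mensah filed on June 29, 2010, after the April 24, 2010 deadline, so the action is time-barred.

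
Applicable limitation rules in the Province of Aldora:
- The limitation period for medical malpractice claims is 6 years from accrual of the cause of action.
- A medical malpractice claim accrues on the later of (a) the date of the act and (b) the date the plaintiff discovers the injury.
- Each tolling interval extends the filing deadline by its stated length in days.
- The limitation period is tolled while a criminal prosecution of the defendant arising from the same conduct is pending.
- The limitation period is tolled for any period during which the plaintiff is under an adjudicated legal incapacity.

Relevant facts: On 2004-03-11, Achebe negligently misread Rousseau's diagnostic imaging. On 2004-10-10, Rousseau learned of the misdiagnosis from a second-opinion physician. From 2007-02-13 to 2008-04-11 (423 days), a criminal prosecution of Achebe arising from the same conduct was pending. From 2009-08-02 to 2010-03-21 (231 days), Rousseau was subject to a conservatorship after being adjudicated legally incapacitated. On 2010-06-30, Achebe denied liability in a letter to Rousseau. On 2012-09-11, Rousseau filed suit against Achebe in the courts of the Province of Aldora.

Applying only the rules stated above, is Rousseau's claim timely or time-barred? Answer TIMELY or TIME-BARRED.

TIME-BARRED

Because discovery on 2004-10-10 post-dates the 2004-03-11 act, accrual under the later-of rule falls on 2004-10-10.
The untolled deadline — 6 years after 2004-10-10 — is 2010-10-10.
Because the pending criminal prosecution ran from 2007-02-13 to 2008-04-11, the deadline is extended by 423 days to 2011-12-07.
Because the plaintiff's legal incapacity ran from 2009-08-02 to 2010-03-21, the deadline is extended by 231 days to 2012-07-25.
The other events in the timeline have no effect on the limitation period under the stated rules.
Filing on 2012-09-11 missed the 2012-07-25 deadline — the action is time-barred.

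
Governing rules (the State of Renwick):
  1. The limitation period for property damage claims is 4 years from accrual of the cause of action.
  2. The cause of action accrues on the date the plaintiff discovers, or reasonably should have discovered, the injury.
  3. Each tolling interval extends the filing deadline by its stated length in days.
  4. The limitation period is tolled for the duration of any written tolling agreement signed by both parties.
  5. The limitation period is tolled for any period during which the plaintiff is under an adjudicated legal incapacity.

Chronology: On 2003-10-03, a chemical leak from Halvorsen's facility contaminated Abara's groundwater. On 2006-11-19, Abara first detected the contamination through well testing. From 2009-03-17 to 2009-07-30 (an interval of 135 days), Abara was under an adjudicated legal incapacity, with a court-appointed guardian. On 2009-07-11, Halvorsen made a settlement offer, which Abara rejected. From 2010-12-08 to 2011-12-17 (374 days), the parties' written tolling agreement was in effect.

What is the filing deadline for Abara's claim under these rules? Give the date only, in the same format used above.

2012-04-11

Under the discovery rule, the claim accrued on 2006-11-19, when Abara discovered the injury — not on the 2003-10-03 date of the underlying act.
Adding the 4 years base period to 2006-11-19 gives a deadline of 2010-11-19, before any tolling.
The period was tolled for 135 days by the plaintiff's legal incapacity (2009-03-17 to 2009-07-30), pushing the deadline to 2011-04-03.
The written tolling agreement from 2010-12-08 to 2011-12-17 tolled the period for 374 days, extending the deadline to 2012-04-11.
None of the other events listed affects the running of the period under the stated rules.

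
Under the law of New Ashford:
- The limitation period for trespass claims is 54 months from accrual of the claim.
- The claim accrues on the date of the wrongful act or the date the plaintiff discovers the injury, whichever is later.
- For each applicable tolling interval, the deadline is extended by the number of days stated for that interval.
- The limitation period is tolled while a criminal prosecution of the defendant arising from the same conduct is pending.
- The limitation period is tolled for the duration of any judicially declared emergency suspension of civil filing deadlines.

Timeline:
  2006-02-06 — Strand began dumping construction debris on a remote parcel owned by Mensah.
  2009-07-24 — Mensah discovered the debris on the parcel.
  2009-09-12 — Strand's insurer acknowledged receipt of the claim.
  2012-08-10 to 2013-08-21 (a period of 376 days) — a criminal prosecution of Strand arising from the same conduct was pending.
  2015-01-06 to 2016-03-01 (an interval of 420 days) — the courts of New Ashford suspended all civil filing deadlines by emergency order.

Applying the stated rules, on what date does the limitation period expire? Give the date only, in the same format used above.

2016-03-30

Taking the later of the act (2006-02-06) and discovery (2009-07-24), the claim accrued on 2009-07-24.
The untolled deadline — 54 months after 2009-07-24 — is 2014-01-24.
The period was tolled for 376 days by the pending criminal prosecution (2012-08-10 to 2013-08-21), pushing the deadline to 2015-02-04.
The period was tolled for 420 days by the emergency suspension of filing deadlines (2015-01-06 to 2016-03-01), pushing the deadline to 2016-03-30.
Nothing else in the chronology tolls or restarts the period.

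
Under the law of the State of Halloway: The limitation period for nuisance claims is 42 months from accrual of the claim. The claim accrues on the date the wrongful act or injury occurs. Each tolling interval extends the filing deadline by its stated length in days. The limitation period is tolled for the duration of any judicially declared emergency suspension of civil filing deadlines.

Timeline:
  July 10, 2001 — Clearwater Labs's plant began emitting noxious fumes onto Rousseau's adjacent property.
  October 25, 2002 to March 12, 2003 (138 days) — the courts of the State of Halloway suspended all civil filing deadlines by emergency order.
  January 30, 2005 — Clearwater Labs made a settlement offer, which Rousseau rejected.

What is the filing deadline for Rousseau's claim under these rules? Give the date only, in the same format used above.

The limitation period began to run on July 10, 2001.
42 months from July 10, 2001 is January 10, 2005.
The emergency suspension of filing deadlines from October 25, 2002 to March 12, 2003 tolled the period for 138 days, extending the deadline to May 28, 2005.
The other events in the timeline have no effect on the limitation period under the stated rules.

May 28, 2005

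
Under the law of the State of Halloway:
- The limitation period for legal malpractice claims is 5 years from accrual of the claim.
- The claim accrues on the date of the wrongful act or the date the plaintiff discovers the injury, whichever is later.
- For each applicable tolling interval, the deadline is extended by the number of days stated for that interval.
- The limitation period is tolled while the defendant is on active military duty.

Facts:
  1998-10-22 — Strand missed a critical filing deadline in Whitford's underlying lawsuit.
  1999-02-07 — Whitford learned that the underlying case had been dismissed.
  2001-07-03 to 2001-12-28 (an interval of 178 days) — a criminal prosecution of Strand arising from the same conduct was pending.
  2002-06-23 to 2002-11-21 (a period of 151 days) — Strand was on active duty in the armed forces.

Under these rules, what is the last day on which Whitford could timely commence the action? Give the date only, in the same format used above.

Taking the later of the act (1998-10-22) and discovery (1999-02-07), the claim accrued on 1999-02-07.
5 years from 1999-02-07 is 2004-02-07.
The defendant's active military service from 2002-06-23 to 2002-11-21 tolled the period for 151 days, extending the deadline to 2004-07-07.
No stated provision tolls the period for a criminal prosecution, so the interval from 2001-07-03 to 2001-12-28 has no effect on the deadline.

2004-07-07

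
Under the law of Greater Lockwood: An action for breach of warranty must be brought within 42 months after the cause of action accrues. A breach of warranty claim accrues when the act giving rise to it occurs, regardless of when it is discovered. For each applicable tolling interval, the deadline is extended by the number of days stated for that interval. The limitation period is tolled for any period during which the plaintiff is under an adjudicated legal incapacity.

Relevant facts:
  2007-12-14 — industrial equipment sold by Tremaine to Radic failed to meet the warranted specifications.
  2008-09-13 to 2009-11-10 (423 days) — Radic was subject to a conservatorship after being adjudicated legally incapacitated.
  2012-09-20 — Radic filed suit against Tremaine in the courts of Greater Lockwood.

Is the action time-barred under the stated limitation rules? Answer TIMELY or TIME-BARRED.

The limitation period began to run on 2007-12-14.
42 months from 2007-12-14 is 2011-06-14.
Because the plaintiff's legal incapacity ran from 2008-09-13 to 2009-11-10, the deadline is extended by 423 days to 2012-08-10.
Filing on 2012-09-20 missed the 2012-08-10 deadline — the action is time-barred.

TIME-BARRED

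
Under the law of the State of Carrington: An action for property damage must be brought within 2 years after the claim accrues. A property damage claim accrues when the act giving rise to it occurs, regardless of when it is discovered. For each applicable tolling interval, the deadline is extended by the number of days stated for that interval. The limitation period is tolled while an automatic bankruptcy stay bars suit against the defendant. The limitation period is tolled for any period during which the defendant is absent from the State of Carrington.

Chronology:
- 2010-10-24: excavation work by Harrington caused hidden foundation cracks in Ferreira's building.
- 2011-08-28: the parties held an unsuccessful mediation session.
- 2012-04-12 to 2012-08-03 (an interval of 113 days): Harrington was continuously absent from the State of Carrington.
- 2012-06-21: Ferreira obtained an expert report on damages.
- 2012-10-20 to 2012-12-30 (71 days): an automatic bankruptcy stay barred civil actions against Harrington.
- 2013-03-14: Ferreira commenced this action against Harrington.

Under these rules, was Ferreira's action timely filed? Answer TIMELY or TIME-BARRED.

TIMELY

The limitation period began to run on 2010-10-24.
The untolled deadline — 2 years after 2010-10-24 — is 2012-10-24.
The defendant's absence from the jurisdiction from 2012-04-12 to 2012-08-03 tolled the period for 113 days, extending the deadline to 2013-02-14.
The period was tolled for 71 days by the automatic bankruptcy stay (2012-10-20 to 2012-12-30), pushing the deadline to 2013-04-26.
The other events in the timeline have no effect on the limitation period under the stated rules.
The 2013-03-14 filing precedes the 2013-04-26 deadline; the claim is timely.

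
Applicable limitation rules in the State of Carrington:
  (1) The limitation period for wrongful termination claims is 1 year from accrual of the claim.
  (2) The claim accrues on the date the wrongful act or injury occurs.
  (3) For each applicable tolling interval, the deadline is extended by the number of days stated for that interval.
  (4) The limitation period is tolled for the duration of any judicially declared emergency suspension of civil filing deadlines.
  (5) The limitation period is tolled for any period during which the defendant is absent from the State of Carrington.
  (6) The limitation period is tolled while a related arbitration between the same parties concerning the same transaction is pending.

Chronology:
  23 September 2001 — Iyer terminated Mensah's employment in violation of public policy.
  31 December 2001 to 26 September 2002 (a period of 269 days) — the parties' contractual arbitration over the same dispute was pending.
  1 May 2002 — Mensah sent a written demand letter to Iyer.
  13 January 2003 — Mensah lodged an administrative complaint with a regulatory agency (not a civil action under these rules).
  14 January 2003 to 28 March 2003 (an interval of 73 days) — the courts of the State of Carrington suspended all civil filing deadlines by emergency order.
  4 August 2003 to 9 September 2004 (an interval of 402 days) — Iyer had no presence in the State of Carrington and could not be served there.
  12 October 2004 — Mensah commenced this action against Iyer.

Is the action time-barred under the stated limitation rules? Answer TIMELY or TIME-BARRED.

TIME-BARRED

The claim accrued on 23 September 2001, the date of the act.
The untolled deadline — 1 year after 23 September 2001 — is 23 September 2002.
The period was tolled for 269 days by the pending related arbitration (31 December 2001 to 26 September 2002), pushing the deadline to 19 June 2003.
Because the emergency suspension of filing deadlines ran from 14 January 2003 to 28 March 2003, the deadline is extended by 73 days to 31 August 2003.
The defendant's absence from the jurisdiction from 4 August 2003 to 9 September 2004 tolled the period for 402 days, extending the deadline to 6 October 2004.
The other events in the timeline have no effect on the limitation period under the stated rules.
Filing on 12 October 2004 missed the 6 October 2004 deadline — the action is time-barred.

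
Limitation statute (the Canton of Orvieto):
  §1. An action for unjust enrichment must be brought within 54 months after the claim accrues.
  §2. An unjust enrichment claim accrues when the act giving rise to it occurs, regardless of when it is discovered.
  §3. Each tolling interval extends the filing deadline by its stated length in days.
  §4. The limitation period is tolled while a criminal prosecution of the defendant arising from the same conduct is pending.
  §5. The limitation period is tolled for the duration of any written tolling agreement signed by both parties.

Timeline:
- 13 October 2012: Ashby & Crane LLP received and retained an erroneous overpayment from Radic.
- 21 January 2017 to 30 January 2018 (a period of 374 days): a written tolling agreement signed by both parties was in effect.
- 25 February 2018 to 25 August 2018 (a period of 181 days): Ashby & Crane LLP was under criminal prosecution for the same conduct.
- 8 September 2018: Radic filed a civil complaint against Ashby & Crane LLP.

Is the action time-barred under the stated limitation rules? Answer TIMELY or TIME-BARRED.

TIMELY

The claim accrued on 13 October 2012, when the wrongful act occurred.
The untolled deadline — 54 months after 13 October 2012 — is 13 April 2017.
Because the written tolling agreement ran from 21 January 2017 to 30 January 2018, the deadline is extended by 374 days to 22 April 2018.
The period was tolled for 181 days by the pending criminal prosecution (25 February 2018 to 25 August 2018), pushing the deadline to 20 October 2018.
Filing on 8 September 2018 beat the 20 October 2018 deadline — the action is timely.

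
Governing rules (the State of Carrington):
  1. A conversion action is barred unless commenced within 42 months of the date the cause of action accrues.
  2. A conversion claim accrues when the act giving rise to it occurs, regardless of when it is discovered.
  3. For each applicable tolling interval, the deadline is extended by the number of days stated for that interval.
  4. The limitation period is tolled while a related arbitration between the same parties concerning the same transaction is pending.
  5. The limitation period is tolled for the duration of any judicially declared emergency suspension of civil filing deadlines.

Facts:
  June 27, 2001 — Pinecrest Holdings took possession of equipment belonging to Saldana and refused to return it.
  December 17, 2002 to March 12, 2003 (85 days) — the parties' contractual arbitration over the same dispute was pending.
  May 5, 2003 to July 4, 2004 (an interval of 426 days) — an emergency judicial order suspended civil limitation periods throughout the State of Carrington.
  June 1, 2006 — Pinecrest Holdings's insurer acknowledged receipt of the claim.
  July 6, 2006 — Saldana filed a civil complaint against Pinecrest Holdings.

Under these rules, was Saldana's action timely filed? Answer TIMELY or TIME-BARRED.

TIME-BARRED

The cause of action accrued on June 27, 2001, the date of the act.
Adding the 42 months base period to June 27, 2001 gives a deadline of December 27, 2004, before any tolling.
Because the pending related arbitration ran from December 17, 2002 to March 12, 2003, the deadline is extended by 85 days to March 22, 2005.
Because the emergency suspension of filing deadlines ran from May 5, 2003 to July 4, 2004, the deadline is extended by 426 days to May 22, 2006.
None of the other events listed affects the running of the period under the stated rules.
Saldana filed on July 6, 2006, after the May 22, 2006 deadline, so the action is time-barred.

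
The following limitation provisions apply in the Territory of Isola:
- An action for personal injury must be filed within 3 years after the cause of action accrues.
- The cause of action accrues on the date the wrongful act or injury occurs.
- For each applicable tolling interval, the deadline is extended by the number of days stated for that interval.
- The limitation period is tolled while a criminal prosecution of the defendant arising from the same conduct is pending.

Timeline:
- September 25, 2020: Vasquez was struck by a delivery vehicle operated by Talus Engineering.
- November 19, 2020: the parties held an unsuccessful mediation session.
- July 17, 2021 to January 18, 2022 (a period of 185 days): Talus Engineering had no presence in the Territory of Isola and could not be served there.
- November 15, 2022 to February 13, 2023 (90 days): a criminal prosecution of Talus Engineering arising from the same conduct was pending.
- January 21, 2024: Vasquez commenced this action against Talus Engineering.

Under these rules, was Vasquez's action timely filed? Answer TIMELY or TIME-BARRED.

The limitation period began to run on September 25, 2020.
3 years from September 25, 2020 is September 25, 2023.
The period was tolled for 90 days by the pending criminal prosecution (November 15, 2022 to February 13, 2023), pushing the deadline to December 24, 2023.
Although the defendant's absence ran from July 17, 2021 to January 18, 2022, the stated rules do not make that a tolling event, so it is disregarded.
The other events in the timeline have no effect on the limitation period under the stated rules.
The January 21, 2024 filing falls after the December 24, 2023 deadline; the claim is time-barred.

TIME-BARRED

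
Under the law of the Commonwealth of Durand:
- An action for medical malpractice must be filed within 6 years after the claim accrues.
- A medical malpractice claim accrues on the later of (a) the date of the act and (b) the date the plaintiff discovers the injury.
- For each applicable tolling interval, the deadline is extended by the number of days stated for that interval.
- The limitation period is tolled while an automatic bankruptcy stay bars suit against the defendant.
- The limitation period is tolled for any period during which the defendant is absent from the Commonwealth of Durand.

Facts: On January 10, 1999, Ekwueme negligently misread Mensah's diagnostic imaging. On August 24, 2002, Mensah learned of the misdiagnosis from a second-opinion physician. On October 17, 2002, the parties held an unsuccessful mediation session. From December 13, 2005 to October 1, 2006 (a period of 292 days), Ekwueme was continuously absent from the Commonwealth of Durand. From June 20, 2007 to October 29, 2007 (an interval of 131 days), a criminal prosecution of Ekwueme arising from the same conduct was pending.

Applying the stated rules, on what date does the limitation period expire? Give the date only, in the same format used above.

June 12, 2009

The claim accrued on August 24, 2002 — the later of the January 10, 1999 act and the August 24, 2002 discovery.
Adding the 6 years base period to August 24, 2002 gives a deadline of August 24, 2008, before any tolling.
The period was tolled for 292 days by the defendant's absence from the jurisdiction (December 13, 2005 to October 1, 2006), pushing the deadline to June 12, 2009.
Although a criminal prosecution ran from June 20, 2007 to October 29, 2007, the stated rules do not make that a tolling event, so it is disregarded.
The other events in the timeline have no effect on the limitation period under the stated rules.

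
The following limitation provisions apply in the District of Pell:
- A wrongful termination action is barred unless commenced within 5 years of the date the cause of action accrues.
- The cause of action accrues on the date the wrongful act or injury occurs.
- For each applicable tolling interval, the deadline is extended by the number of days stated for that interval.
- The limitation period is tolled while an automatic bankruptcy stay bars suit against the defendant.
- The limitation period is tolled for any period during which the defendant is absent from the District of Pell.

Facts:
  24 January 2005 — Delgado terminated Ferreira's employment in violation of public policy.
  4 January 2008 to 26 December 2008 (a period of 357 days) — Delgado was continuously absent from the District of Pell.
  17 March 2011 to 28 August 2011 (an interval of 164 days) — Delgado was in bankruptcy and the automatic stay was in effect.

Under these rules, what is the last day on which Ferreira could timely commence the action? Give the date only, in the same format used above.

16 January 2011

The claim accrued on 24 January 2005, when the wrongful act occurred.
5 years from 24 January 2005 is 24 January 2010.
Because the defendant's absence from the jurisdiction ran from 4 January 2008 to 26 December 2008, the deadline is extended by 357 days to 16 January 2011.
By the time the automatic bankruptcy stay began on 17 March 2011, the limitation period had already expired on 16 January 2011; that interval cannot revive it.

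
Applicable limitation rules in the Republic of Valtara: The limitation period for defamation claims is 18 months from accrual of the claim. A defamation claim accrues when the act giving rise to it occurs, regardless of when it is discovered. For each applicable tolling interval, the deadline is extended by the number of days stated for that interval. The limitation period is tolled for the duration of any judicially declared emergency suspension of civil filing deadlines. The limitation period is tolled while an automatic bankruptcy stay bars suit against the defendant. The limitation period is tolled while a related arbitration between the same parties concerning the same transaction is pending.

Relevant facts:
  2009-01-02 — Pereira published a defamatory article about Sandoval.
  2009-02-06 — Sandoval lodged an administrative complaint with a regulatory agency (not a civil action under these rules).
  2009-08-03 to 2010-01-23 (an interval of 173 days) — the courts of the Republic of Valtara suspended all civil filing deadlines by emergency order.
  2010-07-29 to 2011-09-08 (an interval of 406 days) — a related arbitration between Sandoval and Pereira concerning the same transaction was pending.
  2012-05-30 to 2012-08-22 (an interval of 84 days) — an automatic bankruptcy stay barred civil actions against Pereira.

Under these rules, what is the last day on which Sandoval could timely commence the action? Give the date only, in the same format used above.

The claim accrued on 2009-01-02, when the wrongful act occurred.
Adding the 18 months base period to 2009-01-02 gives a deadline of 2010-07-02, before any tolling.
Because the emergency suspension of filing deadlines ran from 2009-08-03 to 2010-01-23, the deadline is extended by 173 days to 2010-12-22.
Because the pending related arbitration ran from 2010-07-29 to 2011-09-08, the deadline is extended by 406 days to 2012-02-01.
By the time the automatic bankruptcy stay began on 2012-05-30, the limitation period had already expired on 2012-02-01; that interval cannot revive it.
The other events in the timeline have no effect on the limitation period under the stated rules.

2012-02-01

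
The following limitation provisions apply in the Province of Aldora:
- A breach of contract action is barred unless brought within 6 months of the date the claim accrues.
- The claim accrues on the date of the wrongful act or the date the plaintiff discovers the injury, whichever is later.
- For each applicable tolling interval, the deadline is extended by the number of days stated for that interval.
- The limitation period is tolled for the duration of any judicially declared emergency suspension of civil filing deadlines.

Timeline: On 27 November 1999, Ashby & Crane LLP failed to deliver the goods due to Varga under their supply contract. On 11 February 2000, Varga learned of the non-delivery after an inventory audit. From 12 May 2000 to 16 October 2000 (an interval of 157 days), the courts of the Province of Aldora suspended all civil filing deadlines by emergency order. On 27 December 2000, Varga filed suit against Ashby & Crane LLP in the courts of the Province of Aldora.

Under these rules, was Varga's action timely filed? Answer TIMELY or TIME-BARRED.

TIMELY

Because discovery on 11 February 2000 post-dates the 27 November 1999 act, accrual under the later-of rule falls on 11 February 2000.
Adding the 6 months base period to 11 February 2000 gives a deadline of 11 August 2000, before any tolling.
The period was tolled for 157 days by the emergency suspension of filing deadlines (12 May 2000 to 16 October 2000), pushing the deadline to 15 January 2001.
The 27 December 2000 filing precedes the 15 January 2001 deadline; the claim is timely.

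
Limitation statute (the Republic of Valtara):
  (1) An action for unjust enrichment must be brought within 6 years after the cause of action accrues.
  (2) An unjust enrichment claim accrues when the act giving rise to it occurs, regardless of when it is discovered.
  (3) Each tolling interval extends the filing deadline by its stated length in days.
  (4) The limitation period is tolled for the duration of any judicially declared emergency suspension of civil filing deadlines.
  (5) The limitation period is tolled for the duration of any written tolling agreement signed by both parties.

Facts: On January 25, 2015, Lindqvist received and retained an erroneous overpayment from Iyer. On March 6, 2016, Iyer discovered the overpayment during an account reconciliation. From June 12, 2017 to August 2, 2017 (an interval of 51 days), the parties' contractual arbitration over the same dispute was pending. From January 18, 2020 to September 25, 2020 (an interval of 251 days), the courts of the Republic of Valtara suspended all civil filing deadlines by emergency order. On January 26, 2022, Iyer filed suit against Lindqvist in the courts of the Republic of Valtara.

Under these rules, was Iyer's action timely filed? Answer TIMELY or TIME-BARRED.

TIME-BARRED

Because the rule ties accrual to occurrence, the claim accrued on January 25, 2015, not on the March 6, 2016 discovery date.
6 years from January 25, 2015 is January 25, 2021.
Because the emergency suspension of filing deadlines ran from January 18, 2020 to September 25, 2020, the deadline is extended by 251 days to October 3, 2021.
No stated provision tolls the period for a pending arbitration, so the interval from June 12, 2017 to August 2, 2017 has no effect on the deadline.
The January 26, 2022 filing falls after the October 3, 2021 deadline; the claim is time-barred.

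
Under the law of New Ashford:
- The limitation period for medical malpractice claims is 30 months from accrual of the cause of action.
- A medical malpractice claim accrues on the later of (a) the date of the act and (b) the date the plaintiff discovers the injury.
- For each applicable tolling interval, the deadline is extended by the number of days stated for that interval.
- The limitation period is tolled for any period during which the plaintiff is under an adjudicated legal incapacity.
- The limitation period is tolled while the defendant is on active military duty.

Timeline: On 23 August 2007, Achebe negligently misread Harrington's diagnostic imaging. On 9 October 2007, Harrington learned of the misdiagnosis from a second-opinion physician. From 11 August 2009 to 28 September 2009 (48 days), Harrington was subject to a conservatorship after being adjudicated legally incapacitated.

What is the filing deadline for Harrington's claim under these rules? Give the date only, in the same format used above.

27 May 2010

Because discovery on 9 October 2007 post-dates the 23 August 2007 act, accrual under the later-of rule falls on 9 October 2007.
The untolled deadline — 30 months after 9 October 2007 — is 9 April 2010.
Because the plaintiff's legal incapacity ran from 11 August 2009 to 28 September 2009, the deadline is extended by 48 days to 27 May 2010.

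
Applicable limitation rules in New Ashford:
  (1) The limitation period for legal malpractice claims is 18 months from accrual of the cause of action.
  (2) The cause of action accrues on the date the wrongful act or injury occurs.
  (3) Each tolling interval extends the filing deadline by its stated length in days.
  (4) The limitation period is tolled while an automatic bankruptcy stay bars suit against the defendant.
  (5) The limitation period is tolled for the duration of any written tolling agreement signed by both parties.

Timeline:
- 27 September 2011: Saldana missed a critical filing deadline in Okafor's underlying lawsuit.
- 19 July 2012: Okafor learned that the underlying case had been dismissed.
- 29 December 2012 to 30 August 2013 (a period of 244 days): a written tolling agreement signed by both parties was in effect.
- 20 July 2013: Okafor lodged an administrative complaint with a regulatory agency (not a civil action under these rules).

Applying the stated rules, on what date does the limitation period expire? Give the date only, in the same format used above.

26 November 2013

Accrual is governed by the date of the act, so the period began to run on 27 September 2011; the later discovery on 19 July 2012 is irrelevant under the stated rule.
Adding the 18 months base period to 27 September 2011 gives a deadline of 27 March 2013, before any tolling.
Because the written tolling agreement ran from 29 December 2012 to 30 August 2013, the deadline is extended by 244 days to 26 November 2013.
The other events in the timeline have no effect on the limitation period under the stated rules.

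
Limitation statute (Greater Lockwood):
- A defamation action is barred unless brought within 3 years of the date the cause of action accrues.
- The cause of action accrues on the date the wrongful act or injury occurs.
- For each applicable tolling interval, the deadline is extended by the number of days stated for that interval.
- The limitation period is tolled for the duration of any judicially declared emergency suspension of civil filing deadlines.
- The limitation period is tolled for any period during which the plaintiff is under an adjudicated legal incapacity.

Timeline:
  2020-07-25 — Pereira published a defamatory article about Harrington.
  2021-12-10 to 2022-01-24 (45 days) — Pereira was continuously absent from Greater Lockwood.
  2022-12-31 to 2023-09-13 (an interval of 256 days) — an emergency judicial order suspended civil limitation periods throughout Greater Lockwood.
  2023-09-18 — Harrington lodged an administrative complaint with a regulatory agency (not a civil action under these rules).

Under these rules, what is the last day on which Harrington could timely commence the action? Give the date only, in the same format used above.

2024-04-06

The cause of action accrued on 2020-07-25, the date of the act.
Adding the 3 years base period to 2020-07-25 gives a deadline of 2023-07-25, before any tolling.
Because the emergency suspension of filing deadlines ran from 2022-12-31 to 2023-09-13, the deadline is extended by 256 days to 2024-04-06.
The defendant's absence from the jurisdiction from 2021-12-10 to 2022-01-24 does not toll the period, because no stated rule makes the defendant's absence a tolling event.
The other events in the timeline have no effect on the limitation period under the stated rules.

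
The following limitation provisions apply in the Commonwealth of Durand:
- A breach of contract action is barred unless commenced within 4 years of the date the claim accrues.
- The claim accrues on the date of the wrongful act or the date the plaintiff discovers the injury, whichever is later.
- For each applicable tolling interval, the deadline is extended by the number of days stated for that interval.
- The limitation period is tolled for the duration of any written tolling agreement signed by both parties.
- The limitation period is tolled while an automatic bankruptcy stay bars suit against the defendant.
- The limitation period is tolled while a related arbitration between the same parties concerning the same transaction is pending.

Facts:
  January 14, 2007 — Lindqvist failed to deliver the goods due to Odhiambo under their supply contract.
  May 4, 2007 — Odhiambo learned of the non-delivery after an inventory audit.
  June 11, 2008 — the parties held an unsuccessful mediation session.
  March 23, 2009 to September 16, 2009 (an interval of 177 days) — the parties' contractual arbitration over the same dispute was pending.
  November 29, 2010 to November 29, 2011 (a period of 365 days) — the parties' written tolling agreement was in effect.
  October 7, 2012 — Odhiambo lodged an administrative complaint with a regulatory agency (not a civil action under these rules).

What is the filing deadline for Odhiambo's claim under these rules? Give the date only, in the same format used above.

The claim accrued on May 4, 2007 — the later of the January 14, 2007 act and the May 4, 2007 discovery.
Adding the 4 years base period to May 4, 2007 gives a deadline of May 4, 2011, before any tolling.
The pending related arbitration from March 23, 2009 to September 16, 2009 tolled the period for 177 days, extending the deadline to October 28, 2011.
Because the written tolling agreement ran from November 29, 2010 to November 29, 2011, the deadline is extended by 365 days to October 27, 2012.
Nothing else in the chronology tolls or restarts the period.

October 27, 2012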